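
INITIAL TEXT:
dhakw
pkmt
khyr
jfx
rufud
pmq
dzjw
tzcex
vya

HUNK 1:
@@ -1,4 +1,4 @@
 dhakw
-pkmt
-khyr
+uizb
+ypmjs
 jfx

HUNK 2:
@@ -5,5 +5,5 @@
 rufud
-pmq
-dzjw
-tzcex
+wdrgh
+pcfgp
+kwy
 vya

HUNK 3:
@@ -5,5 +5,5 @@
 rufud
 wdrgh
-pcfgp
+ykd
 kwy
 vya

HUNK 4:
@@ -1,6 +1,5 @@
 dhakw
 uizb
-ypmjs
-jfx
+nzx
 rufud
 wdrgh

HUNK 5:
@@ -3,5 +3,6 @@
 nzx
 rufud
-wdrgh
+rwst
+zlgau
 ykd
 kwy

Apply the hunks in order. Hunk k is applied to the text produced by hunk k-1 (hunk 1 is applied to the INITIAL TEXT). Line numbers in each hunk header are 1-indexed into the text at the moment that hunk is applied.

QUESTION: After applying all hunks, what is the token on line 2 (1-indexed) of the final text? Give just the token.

Answer: uizb

Derivation:
Hunk 1: at line 1 remove [pkmt,khyr] add [uizb,ypmjs] -> 9 lines: dhakw uizb ypmjs jfx rufud pmq dzjw tzcex vya
Hunk 2: at line 5 remove [pmq,dzjw,tzcex] add [wdrgh,pcfgp,kwy] -> 9 lines: dhakw uizb ypmjs jfx rufud wdrgh pcfgp kwy vya
Hunk 3: at line 5 remove [pcfgp] add [ykd] -> 9 lines: dhakw uizb ypmjs jfx rufud wdrgh ykd kwy vya
Hunk 4: at line 1 remove [ypmjs,jfx] add [nzx] -> 8 lines: dhakw uizb nzx rufud wdrgh ykd kwy vya
Hunk 5: at line 3 remove [wdrgh] add [rwst,zlgau] -> 9 lines: dhakw uizb nzx rufud rwst zlgau ykd kwy vya
Final line 2: uizb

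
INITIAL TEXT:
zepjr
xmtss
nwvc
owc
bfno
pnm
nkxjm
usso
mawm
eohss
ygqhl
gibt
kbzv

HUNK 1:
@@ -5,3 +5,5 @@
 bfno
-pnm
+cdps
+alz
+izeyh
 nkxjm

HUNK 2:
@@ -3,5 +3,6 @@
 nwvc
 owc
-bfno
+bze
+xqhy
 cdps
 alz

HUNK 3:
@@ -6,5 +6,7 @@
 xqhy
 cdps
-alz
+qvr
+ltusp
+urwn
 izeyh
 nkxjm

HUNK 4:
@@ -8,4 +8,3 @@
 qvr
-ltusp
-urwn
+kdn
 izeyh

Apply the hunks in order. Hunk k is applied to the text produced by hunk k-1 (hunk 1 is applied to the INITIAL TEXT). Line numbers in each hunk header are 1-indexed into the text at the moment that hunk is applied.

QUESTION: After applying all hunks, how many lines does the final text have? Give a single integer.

Hunk 1: at line 5 remove [pnm] add [cdps,alz,izeyh] -> 15 lines: zepjr xmtss nwvc owc bfno cdps alz izeyh nkxjm usso mawm eohss ygqhl gibt kbzv
Hunk 2: at line 3 remove [bfno] add [bze,xqhy] -> 16 lines: zepjr xmtss nwvc owc bze xqhy cdps alz izeyh nkxjm usso mawm eohss ygqhl gibt kbzv
Hunk 3: at line 6 remove [alz] add [qvr,ltusp,urwn] -> 18 lines: zepjr xmtss nwvc owc bze xqhy cdps qvr ltusp urwn izeyh nkxjm usso mawm eohss ygqhl gibt kbzv
Hunk 4: at line 8 remove [ltusp,urwn] add [kdn] -> 17 lines: zepjr xmtss nwvc owc bze xqhy cdps qvr kdn izeyh nkxjm usso mawm eohss ygqhl gibt kbzv
Final line count: 17

Answer: 17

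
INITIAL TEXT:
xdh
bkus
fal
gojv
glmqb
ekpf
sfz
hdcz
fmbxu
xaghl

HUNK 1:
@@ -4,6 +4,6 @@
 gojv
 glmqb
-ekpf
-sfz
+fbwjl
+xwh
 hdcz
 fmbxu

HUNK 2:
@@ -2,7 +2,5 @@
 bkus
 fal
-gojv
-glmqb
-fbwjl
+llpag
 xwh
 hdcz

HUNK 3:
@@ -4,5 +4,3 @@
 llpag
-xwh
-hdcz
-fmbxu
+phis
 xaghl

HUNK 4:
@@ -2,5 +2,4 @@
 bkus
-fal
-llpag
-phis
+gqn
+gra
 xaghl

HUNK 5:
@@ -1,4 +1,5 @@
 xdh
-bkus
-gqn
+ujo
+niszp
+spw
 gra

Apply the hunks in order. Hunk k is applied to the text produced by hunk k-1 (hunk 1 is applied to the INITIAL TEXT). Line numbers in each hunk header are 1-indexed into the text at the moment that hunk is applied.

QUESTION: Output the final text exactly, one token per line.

Hunk 1: at line 4 remove [ekpf,sfz] add [fbwjl,xwh] -> 10 lines: xdh bkus fal gojv glmqb fbwjl xwh hdcz fmbxu xaghl
Hunk 2: at line 2 remove [gojv,glmqb,fbwjl] add [llpag] -> 8 lines: xdh bkus fal llpag xwh hdcz fmbxu xaghl
Hunk 3: at line 4 remove [xwh,hdcz,fmbxu] add [phis] -> 6 lines: xdh bkus fal llpag phis xaghl
Hunk 4: at line 2 remove [fal,llpag,phis] add [gqn,gra] -> 5 lines: xdh bkus gqn gra xaghl
Hunk 5: at line 1 remove [bkus,gqn] add [ujo,niszp,spw] -> 6 lines: xdh ujo niszp spw gra xaghl

Answer: xdh
ujo
niszp
spw
gra
xaghl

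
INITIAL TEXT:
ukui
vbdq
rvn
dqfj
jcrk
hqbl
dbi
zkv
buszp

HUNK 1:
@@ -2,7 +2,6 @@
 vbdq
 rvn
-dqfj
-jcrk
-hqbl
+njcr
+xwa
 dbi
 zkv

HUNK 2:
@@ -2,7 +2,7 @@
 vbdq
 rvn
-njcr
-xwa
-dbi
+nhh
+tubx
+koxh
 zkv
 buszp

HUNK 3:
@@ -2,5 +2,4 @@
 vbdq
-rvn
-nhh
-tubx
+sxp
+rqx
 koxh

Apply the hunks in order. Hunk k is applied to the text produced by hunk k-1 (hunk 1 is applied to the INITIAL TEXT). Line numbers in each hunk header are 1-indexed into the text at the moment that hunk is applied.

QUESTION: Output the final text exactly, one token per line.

Answer: ukui
vbdq
sxp
rqx
koxh
zkv
buszp

Derivation:
Hunk 1: at line 2 remove [dqfj,jcrk,hqbl] add [njcr,xwa] -> 8 lines: ukui vbdq rvn njcr xwa dbi zkv buszp
Hunk 2: at line 2 remove [njcr,xwa,dbi] add [nhh,tubx,koxh] -> 8 lines: ukui vbdq rvn nhh tubx koxh zkv buszp
Hunk 3: at line 2 remove [rvn,nhh,tubx] add [sxp,rqx] -> 7 lines: ukui vbdq sxp rqx koxh zkv buszp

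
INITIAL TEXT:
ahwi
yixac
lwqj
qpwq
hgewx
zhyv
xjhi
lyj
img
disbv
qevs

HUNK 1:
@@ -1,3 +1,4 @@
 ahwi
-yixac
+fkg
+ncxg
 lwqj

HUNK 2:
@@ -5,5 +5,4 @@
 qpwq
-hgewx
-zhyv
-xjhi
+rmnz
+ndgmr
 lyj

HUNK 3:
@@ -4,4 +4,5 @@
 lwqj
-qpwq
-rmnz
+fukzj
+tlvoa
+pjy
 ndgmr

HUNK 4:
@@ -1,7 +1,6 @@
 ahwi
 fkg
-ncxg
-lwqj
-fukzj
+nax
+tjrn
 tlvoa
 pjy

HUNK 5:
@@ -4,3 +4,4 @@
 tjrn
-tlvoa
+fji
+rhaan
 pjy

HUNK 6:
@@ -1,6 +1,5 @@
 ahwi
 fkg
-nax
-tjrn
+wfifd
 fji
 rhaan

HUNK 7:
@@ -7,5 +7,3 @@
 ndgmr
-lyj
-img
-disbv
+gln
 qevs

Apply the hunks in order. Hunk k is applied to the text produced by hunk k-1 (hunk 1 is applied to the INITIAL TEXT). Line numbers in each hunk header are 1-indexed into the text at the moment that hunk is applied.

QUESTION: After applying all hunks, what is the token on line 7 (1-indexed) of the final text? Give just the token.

Hunk 1: at line 1 remove [yixac] add [fkg,ncxg] -> 12 lines: ahwi fkg ncxg lwqj qpwq hgewx zhyv xjhi lyj img disbv qevs
Hunk 2: at line 5 remove [hgewx,zhyv,xjhi] add [rmnz,ndgmr] -> 11 lines: ahwi fkg ncxg lwqj qpwq rmnz ndgmr lyj img disbv qevs
Hunk 3: at line 4 remove [qpwq,rmnz] add [fukzj,tlvoa,pjy] -> 12 lines: ahwi fkg ncxg lwqj fukzj tlvoa pjy ndgmr lyj img disbv qevs
Hunk 4: at line 1 remove [ncxg,lwqj,fukzj] add [nax,tjrn] -> 11 lines: ahwi fkg nax tjrn tlvoa pjy ndgmr lyj img disbv qevs
Hunk 5: at line 4 remove [tlvoa] add [fji,rhaan] -> 12 lines: ahwi fkg nax tjrn fji rhaan pjy ndgmr lyj img disbv qevs
Hunk 6: at line 1 remove [nax,tjrn] add [wfifd] -> 11 lines: ahwi fkg wfifd fji rhaan pjy ndgmr lyj img disbv qevs
Hunk 7: at line 7 remove [lyj,img,disbv] add [gln] -> 9 lines: ahwi fkg wfifd fji rhaan pjy ndgmr gln qevs
Final line 7: ndgmr

Answer: ndgmr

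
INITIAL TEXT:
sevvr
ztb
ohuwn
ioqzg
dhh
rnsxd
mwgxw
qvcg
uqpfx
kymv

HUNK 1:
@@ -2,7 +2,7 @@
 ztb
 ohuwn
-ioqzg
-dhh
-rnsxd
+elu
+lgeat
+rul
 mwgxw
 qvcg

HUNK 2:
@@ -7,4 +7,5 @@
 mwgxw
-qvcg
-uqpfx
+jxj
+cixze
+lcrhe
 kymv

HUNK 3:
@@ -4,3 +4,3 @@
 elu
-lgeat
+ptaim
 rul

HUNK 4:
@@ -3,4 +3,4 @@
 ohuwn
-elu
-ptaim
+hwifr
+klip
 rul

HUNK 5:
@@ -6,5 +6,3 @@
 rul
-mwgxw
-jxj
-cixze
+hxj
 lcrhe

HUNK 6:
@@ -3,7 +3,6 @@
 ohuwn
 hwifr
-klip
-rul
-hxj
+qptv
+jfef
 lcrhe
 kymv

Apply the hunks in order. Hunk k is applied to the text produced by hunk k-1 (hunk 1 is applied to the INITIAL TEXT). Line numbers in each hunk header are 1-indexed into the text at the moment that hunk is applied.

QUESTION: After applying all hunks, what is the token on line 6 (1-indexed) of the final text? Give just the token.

Answer: jfef

Derivation:
Hunk 1: at line 2 remove [ioqzg,dhh,rnsxd] add [elu,lgeat,rul] -> 10 lines: sevvr ztb ohuwn elu lgeat rul mwgxw qvcg uqpfx kymv
Hunk 2: at line 7 remove [qvcg,uqpfx] add [jxj,cixze,lcrhe] -> 11 lines: sevvr ztb ohuwn elu lgeat rul mwgxw jxj cixze lcrhe kymv
Hunk 3: at line 4 remove [lgeat] add [ptaim] -> 11 lines: sevvr ztb ohuwn elu ptaim rul mwgxw jxj cixze lcrhe kymv
Hunk 4: at line 3 remove [elu,ptaim] add [hwifr,klip] -> 11 lines: sevvr ztb ohuwn hwifr klip rul mwgxw jxj cixze lcrhe kymv
Hunk 5: at line 6 remove [mwgxw,jxj,cixze] add [hxj] -> 9 lines: sevvr ztb ohuwn hwifr klip rul hxj lcrhe kymv
Hunk 6: at line 3 remove [klip,rul,hxj] add [qptv,jfef] -> 8 lines: sevvr ztb ohuwn hwifr qptv jfef lcrhe kymv
Final line 6: jfef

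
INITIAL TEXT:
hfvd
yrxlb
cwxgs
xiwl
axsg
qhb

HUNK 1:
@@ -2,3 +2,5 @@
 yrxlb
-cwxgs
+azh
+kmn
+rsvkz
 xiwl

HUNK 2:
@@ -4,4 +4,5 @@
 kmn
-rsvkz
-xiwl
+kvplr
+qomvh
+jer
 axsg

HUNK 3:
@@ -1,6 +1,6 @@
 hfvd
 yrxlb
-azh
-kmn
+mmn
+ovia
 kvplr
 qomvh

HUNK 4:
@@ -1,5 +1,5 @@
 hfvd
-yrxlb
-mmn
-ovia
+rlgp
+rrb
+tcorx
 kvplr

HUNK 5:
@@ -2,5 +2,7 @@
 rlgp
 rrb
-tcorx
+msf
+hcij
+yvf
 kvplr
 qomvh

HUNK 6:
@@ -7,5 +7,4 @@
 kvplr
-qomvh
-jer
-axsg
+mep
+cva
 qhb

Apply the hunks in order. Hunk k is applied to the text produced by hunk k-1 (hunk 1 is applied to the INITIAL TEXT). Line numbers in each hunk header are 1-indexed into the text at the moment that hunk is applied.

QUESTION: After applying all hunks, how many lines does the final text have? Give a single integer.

Answer: 10

Derivation:
Hunk 1: at line 2 remove [cwxgs] add [azh,kmn,rsvkz] -> 8 lines: hfvd yrxlb azh kmn rsvkz xiwl axsg qhb
Hunk 2: at line 4 remove [rsvkz,xiwl] add [kvplr,qomvh,jer] -> 9 lines: hfvd yrxlb azh kmn kvplr qomvh jer axsg qhb
Hunk 3: at line 1 remove [azh,kmn] add [mmn,ovia] -> 9 lines: hfvd yrxlb mmn ovia kvplr qomvh jer axsg qhb
Hunk 4: at line 1 remove [yrxlb,mmn,ovia] add [rlgp,rrb,tcorx] -> 9 lines: hfvd rlgp rrb tcorx kvplr qomvh jer axsg qhb
Hunk 5: at line 2 remove [tcorx] add [msf,hcij,yvf] -> 11 lines: hfvd rlgp rrb msf hcij yvf kvplr qomvh jer axsg qhb
Hunk 6: at line 7 remove [qomvh,jer,axsg] add [mep,cva] -> 10 lines: hfvd rlgp rrb msf hcij yvf kvplr mep cva qhb
Final line count: 10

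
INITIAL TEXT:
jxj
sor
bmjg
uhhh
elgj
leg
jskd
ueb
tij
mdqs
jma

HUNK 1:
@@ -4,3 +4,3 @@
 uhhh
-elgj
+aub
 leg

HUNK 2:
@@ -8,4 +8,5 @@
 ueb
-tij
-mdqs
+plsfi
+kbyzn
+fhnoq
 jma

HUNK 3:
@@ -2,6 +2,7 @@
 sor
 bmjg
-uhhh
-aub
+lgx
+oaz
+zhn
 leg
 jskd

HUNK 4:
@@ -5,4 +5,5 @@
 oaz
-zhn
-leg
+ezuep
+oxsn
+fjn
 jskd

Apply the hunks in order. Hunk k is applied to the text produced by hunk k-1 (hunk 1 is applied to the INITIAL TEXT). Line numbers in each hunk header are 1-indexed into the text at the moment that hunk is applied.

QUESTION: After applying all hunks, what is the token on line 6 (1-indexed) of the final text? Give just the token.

Answer: ezuep

Derivation:
Hunk 1: at line 4 remove [elgj] add [aub] -> 11 lines: jxj sor bmjg uhhh aub leg jskd ueb tij mdqs jma
Hunk 2: at line 8 remove [tij,mdqs] add [plsfi,kbyzn,fhnoq] -> 12 lines: jxj sor bmjg uhhh aub leg jskd ueb plsfi kbyzn fhnoq jma
Hunk 3: at line 2 remove [uhhh,aub] add [lgx,oaz,zhn] -> 13 lines: jxj sor bmjg lgx oaz zhn leg jskd ueb plsfi kbyzn fhnoq jma
Hunk 4: at line 5 remove [zhn,leg] add [ezuep,oxsn,fjn] -> 14 lines: jxj sor bmjg lgx oaz ezuep oxsn fjn jskd ueb plsfi kbyzn fhnoq jma
Final line 6: ezuep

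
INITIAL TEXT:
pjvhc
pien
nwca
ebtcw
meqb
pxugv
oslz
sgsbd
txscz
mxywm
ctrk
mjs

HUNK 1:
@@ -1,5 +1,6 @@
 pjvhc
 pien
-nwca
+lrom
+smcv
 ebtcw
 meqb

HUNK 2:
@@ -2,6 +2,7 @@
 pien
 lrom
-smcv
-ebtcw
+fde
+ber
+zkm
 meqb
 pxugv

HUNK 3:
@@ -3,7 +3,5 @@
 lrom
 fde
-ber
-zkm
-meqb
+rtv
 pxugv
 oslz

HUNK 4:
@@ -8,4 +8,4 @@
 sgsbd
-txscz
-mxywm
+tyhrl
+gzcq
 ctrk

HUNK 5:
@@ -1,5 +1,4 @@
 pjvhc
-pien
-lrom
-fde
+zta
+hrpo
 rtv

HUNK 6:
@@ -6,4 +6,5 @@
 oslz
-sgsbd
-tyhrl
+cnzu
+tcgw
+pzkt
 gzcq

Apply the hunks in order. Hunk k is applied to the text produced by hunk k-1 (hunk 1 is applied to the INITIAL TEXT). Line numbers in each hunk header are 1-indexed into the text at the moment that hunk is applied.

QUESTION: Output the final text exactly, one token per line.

Answer: pjvhc
zta
hrpo
rtv
pxugv
oslz
cnzu
tcgw
pzkt
gzcq
ctrk
mjs

Derivation:
Hunk 1: at line 1 remove [nwca] add [lrom,smcv] -> 13 lines: pjvhc pien lrom smcv ebtcw meqb pxugv oslz sgsbd txscz mxywm ctrk mjs
Hunk 2: at line 2 remove [smcv,ebtcw] add [fde,ber,zkm] -> 14 lines: pjvhc pien lrom fde ber zkm meqb pxugv oslz sgsbd txscz mxywm ctrk mjs
Hunk 3: at line 3 remove [ber,zkm,meqb] add [rtv] -> 12 lines: pjvhc pien lrom fde rtv pxugv oslz sgsbd txscz mxywm ctrk mjs
Hunk 4: at line 8 remove [txscz,mxywm] add [tyhrl,gzcq] -> 12 lines: pjvhc pien lrom fde rtv pxugv oslz sgsbd tyhrl gzcq ctrk mjs
Hunk 5: at line 1 remove [pien,lrom,fde] add [zta,hrpo] -> 11 lines: pjvhc zta hrpo rtv pxugv oslz sgsbd tyhrl gzcq ctrk mjs
Hunk 6: at line 6 remove [sgsbd,tyhrl] add [cnzu,tcgw,pzkt] -> 12 lines: pjvhc zta hrpo rtv pxugv oslz cnzu tcgw pzkt gzcq ctrk mjs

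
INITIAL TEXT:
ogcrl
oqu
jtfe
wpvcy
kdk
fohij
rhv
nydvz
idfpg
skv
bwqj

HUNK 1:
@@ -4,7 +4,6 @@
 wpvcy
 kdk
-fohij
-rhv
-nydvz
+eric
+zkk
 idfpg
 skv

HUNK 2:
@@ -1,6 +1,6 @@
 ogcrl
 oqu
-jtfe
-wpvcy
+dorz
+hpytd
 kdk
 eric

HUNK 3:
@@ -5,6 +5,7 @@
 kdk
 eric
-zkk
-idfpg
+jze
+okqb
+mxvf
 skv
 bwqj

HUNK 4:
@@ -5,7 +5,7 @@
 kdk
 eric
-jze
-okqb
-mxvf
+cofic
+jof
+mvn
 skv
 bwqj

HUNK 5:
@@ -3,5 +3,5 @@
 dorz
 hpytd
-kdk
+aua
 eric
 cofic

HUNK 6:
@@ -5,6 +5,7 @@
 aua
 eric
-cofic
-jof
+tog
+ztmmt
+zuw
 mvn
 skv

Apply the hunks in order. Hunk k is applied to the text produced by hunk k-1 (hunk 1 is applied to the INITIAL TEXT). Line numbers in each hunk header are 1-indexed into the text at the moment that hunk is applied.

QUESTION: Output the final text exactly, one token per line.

Hunk 1: at line 4 remove [fohij,rhv,nydvz] add [eric,zkk] -> 10 lines: ogcrl oqu jtfe wpvcy kdk eric zkk idfpg skv bwqj
Hunk 2: at line 1 remove [jtfe,wpvcy] add [dorz,hpytd] -> 10 lines: ogcrl oqu dorz hpytd kdk eric zkk idfpg skv bwqj
Hunk 3: at line 5 remove [zkk,idfpg] add [jze,okqb,mxvf] -> 11 lines: ogcrl oqu dorz hpytd kdk eric jze okqb mxvf skv bwqj
Hunk 4: at line 5 remove [jze,okqb,mxvf] add [cofic,jof,mvn] -> 11 lines: ogcrl oqu dorz hpytd kdk eric cofic jof mvn skv bwqj
Hunk 5: at line 3 remove [kdk] add [aua] -> 11 lines: ogcrl oqu dorz hpytd aua eric cofic jof mvn skv bwqj
Hunk 6: at line 5 remove [cofic,jof] add [tog,ztmmt,zuw] -> 12 lines: ogcrl oqu dorz hpytd aua eric tog ztmmt zuw mvn skv bwqj

Answer: ogcrl
oqu
dorz
hpytd
aua
eric
tog
ztmmt
zuw
mvn
skv
bwqj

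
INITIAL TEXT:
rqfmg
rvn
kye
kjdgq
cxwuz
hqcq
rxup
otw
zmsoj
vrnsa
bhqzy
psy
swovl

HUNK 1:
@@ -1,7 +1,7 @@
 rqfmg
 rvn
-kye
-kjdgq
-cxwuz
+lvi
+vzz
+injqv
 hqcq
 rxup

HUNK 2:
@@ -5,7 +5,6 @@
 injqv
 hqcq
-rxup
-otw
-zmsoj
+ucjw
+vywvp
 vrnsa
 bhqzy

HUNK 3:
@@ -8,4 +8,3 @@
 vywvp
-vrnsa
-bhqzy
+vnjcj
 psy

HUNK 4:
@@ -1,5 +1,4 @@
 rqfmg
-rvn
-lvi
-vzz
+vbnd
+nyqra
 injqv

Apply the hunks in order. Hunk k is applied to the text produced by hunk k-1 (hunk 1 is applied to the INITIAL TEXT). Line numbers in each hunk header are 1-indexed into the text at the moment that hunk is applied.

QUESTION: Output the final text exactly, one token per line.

Hunk 1: at line 1 remove [kye,kjdgq,cxwuz] add [lvi,vzz,injqv] -> 13 lines: rqfmg rvn lvi vzz injqv hqcq rxup otw zmsoj vrnsa bhqzy psy swovl
Hunk 2: at line 5 remove [rxup,otw,zmsoj] add [ucjw,vywvp] -> 12 lines: rqfmg rvn lvi vzz injqv hqcq ucjw vywvp vrnsa bhqzy psy swovl
Hunk 3: at line 8 remove [vrnsa,bhqzy] add [vnjcj] -> 11 lines: rqfmg rvn lvi vzz injqv hqcq ucjw vywvp vnjcj psy swovl
Hunk 4: at line 1 remove [rvn,lvi,vzz] add [vbnd,nyqra] -> 10 lines: rqfmg vbnd nyqra injqv hqcq ucjw vywvp vnjcj psy swovl

Answer: rqfmg
vbnd
nyqra
injqv
hqcq
ucjw
vywvp
vnjcj
psy
swovl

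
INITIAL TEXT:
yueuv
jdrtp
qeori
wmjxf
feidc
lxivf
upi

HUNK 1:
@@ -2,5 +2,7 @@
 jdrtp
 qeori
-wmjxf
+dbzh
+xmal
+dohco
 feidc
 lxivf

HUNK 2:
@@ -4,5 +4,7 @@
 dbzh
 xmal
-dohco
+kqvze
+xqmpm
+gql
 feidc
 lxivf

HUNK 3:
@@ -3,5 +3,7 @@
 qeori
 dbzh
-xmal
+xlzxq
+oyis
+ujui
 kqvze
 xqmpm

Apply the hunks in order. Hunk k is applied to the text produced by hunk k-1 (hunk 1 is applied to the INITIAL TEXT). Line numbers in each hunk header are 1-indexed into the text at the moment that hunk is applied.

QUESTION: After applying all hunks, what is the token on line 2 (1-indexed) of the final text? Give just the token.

Answer: jdrtp

Derivation:
Hunk 1: at line 2 remove [wmjxf] add [dbzh,xmal,dohco] -> 9 lines: yueuv jdrtp qeori dbzh xmal dohco feidc lxivf upi
Hunk 2: at line 4 remove [dohco] add [kqvze,xqmpm,gql] -> 11 lines: yueuv jdrtp qeori dbzh xmal kqvze xqmpm gql feidc lxivf upi
Hunk 3: at line 3 remove [xmal] add [xlzxq,oyis,ujui] -> 13 lines: yueuv jdrtp qeori dbzh xlzxq oyis ujui kqvze xqmpm gql feidc lxivf upi
Final line 2: jdrtp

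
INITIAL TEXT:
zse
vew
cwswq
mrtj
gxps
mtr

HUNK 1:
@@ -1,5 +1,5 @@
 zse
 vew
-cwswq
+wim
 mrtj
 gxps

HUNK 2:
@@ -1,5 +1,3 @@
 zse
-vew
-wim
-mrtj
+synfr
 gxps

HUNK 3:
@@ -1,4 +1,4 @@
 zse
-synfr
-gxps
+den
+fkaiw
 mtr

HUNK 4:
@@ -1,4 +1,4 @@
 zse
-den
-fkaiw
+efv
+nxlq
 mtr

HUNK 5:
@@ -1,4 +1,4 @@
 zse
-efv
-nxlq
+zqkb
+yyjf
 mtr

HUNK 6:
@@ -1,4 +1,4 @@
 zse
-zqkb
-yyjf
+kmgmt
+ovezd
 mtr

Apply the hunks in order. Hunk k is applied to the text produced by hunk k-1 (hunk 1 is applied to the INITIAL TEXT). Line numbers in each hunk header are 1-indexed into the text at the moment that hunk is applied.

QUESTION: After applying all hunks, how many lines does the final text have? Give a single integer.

Hunk 1: at line 1 remove [cwswq] add [wim] -> 6 lines: zse vew wim mrtj gxps mtr
Hunk 2: at line 1 remove [vew,wim,mrtj] add [synfr] -> 4 lines: zse synfr gxps mtr
Hunk 3: at line 1 remove [synfr,gxps] add [den,fkaiw] -> 4 lines: zse den fkaiw mtr
Hunk 4: at line 1 remove [den,fkaiw] add [efv,nxlq] -> 4 lines: zse efv nxlq mtr
Hunk 5: at line 1 remove [efv,nxlq] add [zqkb,yyjf] -> 4 lines: zse zqkb yyjf mtr
Hunk 6: at line 1 remove [zqkb,yyjf] add [kmgmt,ovezd] -> 4 lines: zse kmgmt ovezd mtr
Final line count: 4

Answer: 4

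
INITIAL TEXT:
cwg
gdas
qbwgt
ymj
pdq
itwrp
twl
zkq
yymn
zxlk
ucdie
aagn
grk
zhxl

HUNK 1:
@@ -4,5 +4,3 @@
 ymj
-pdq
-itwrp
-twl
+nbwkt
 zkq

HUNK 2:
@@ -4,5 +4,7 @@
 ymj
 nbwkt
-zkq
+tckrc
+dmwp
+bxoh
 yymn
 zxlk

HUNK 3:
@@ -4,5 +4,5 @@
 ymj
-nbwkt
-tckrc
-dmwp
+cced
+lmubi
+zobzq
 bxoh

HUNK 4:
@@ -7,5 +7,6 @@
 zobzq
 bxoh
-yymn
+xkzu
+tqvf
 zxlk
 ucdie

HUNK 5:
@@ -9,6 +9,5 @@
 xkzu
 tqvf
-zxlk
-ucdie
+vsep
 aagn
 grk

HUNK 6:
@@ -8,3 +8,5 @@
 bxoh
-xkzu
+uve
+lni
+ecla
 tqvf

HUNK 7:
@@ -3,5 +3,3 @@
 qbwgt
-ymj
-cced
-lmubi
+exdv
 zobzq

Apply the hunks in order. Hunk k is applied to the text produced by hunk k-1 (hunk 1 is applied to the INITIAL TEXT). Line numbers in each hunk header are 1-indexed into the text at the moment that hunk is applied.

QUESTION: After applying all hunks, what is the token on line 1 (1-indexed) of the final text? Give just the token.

Answer: cwg

Derivation:
Hunk 1: at line 4 remove [pdq,itwrp,twl] add [nbwkt] -> 12 lines: cwg gdas qbwgt ymj nbwkt zkq yymn zxlk ucdie aagn grk zhxl
Hunk 2: at line 4 remove [zkq] add [tckrc,dmwp,bxoh] -> 14 lines: cwg gdas qbwgt ymj nbwkt tckrc dmwp bxoh yymn zxlk ucdie aagn grk zhxl
Hunk 3: at line 4 remove [nbwkt,tckrc,dmwp] add [cced,lmubi,zobzq] -> 14 lines: cwg gdas qbwgt ymj cced lmubi zobzq bxoh yymn zxlk ucdie aagn grk zhxl
Hunk 4: at line 7 remove [yymn] add [xkzu,tqvf] -> 15 lines: cwg gdas qbwgt ymj cced lmubi zobzq bxoh xkzu tqvf zxlk ucdie aagn grk zhxl
Hunk 5: at line 9 remove [zxlk,ucdie] add [vsep] -> 14 lines: cwg gdas qbwgt ymj cced lmubi zobzq bxoh xkzu tqvf vsep aagn grk zhxl
Hunk 6: at line 8 remove [xkzu] add [uve,lni,ecla] -> 16 lines: cwg gdas qbwgt ymj cced lmubi zobzq bxoh uve lni ecla tqvf vsep aagn grk zhxl
Hunk 7: at line 3 remove [ymj,cced,lmubi] add [exdv] -> 14 lines: cwg gdas qbwgt exdv zobzq bxoh uve lni ecla tqvf vsep aagn grk zhxl
Final line 1: cwg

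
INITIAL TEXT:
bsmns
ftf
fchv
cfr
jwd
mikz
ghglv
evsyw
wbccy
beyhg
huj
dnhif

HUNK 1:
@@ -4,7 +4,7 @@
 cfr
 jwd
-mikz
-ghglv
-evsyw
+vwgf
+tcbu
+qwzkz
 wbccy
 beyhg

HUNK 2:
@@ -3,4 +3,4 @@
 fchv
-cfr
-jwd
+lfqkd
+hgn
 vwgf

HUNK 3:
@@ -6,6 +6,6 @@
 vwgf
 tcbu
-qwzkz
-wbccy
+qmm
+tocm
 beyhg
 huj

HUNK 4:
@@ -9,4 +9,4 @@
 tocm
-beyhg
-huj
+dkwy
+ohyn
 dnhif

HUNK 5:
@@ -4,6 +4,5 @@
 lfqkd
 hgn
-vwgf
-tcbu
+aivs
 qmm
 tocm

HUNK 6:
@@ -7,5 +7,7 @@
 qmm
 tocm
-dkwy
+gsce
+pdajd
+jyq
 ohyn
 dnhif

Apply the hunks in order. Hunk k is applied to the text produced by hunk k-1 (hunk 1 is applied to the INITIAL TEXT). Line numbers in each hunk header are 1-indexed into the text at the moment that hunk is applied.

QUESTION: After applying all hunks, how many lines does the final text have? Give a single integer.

Answer: 13

Derivation:
Hunk 1: at line 4 remove [mikz,ghglv,evsyw] add [vwgf,tcbu,qwzkz] -> 12 lines: bsmns ftf fchv cfr jwd vwgf tcbu qwzkz wbccy beyhg huj dnhif
Hunk 2: at line 3 remove [cfr,jwd] add [lfqkd,hgn] -> 12 lines: bsmns ftf fchv lfqkd hgn vwgf tcbu qwzkz wbccy beyhg huj dnhif
Hunk 3: at line 6 remove [qwzkz,wbccy] add [qmm,tocm] -> 12 lines: bsmns ftf fchv lfqkd hgn vwgf tcbu qmm tocm beyhg huj dnhif
Hunk 4: at line 9 remove [beyhg,huj] add [dkwy,ohyn] -> 12 lines: bsmns ftf fchv lfqkd hgn vwgf tcbu qmm tocm dkwy ohyn dnhif
Hunk 5: at line 4 remove [vwgf,tcbu] add [aivs] -> 11 lines: bsmns ftf fchv lfqkd hgn aivs qmm tocm dkwy ohyn dnhif
Hunk 6: at line 7 remove [dkwy] add [gsce,pdajd,jyq] -> 13 lines: bsmns ftf fchv lfqkd hgn aivs qmm tocm gsce pdajd jyq ohyn dnhif
Final line count: 13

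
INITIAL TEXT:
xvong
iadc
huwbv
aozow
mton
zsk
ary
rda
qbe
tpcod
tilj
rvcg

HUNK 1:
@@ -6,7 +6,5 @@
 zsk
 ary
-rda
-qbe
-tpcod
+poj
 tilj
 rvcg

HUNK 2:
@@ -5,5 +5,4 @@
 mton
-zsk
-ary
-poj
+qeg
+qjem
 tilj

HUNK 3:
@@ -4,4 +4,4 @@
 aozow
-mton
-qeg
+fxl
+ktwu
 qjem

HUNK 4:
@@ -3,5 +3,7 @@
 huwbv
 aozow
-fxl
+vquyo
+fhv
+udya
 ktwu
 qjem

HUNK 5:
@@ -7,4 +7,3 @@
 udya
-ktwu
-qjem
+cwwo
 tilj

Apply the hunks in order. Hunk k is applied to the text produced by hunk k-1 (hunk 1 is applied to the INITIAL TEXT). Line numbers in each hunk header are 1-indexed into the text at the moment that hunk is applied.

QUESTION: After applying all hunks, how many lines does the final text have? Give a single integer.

Hunk 1: at line 6 remove [rda,qbe,tpcod] add [poj] -> 10 lines: xvong iadc huwbv aozow mton zsk ary poj tilj rvcg
Hunk 2: at line 5 remove [zsk,ary,poj] add [qeg,qjem] -> 9 lines: xvong iadc huwbv aozow mton qeg qjem tilj rvcg
Hunk 3: at line 4 remove [mton,qeg] add [fxl,ktwu] -> 9 lines: xvong iadc huwbv aozow fxl ktwu qjem tilj rvcg
Hunk 4: at line 3 remove [fxl] add [vquyo,fhv,udya] -> 11 lines: xvong iadc huwbv aozow vquyo fhv udya ktwu qjem tilj rvcg
Hunk 5: at line 7 remove [ktwu,qjem] add [cwwo] -> 10 lines: xvong iadc huwbv aozow vquyo fhv udya cwwo tilj rvcg
Final line count: 10

Answer: 10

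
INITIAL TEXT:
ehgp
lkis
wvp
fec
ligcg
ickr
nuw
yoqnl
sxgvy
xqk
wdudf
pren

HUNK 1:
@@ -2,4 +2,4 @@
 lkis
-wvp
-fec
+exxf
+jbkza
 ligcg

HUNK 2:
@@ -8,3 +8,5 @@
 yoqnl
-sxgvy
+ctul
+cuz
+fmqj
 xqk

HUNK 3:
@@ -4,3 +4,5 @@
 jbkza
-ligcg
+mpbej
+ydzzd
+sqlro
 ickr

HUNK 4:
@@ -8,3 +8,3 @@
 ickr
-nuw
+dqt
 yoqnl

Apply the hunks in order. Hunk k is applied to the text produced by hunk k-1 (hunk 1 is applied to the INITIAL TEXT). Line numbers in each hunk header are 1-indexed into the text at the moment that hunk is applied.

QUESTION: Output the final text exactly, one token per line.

Answer: ehgp
lkis
exxf
jbkza
mpbej
ydzzd
sqlro
ickr
dqt
yoqnl
ctul
cuz
fmqj
xqk
wdudf
pren

Derivation:
Hunk 1: at line 2 remove [wvp,fec] add [exxf,jbkza] -> 12 lines: ehgp lkis exxf jbkza ligcg ickr nuw yoqnl sxgvy xqk wdudf pren
Hunk 2: at line 8 remove [sxgvy] add [ctul,cuz,fmqj] -> 14 lines: ehgp lkis exxf jbkza ligcg ickr nuw yoqnl ctul cuz fmqj xqk wdudf pren
Hunk 3: at line 4 remove [ligcg] add [mpbej,ydzzd,sqlro] -> 16 lines: ehgp lkis exxf jbkza mpbej ydzzd sqlro ickr nuw yoqnl ctul cuz fmqj xqk wdudf pren
Hunk 4: at line 8 remove [nuw] add [dqt] -> 16 lines: ehgp lkis exxf jbkza mpbej ydzzd sqlro ickr dqt yoqnl ctul cuz fmqj xqk wdudf pren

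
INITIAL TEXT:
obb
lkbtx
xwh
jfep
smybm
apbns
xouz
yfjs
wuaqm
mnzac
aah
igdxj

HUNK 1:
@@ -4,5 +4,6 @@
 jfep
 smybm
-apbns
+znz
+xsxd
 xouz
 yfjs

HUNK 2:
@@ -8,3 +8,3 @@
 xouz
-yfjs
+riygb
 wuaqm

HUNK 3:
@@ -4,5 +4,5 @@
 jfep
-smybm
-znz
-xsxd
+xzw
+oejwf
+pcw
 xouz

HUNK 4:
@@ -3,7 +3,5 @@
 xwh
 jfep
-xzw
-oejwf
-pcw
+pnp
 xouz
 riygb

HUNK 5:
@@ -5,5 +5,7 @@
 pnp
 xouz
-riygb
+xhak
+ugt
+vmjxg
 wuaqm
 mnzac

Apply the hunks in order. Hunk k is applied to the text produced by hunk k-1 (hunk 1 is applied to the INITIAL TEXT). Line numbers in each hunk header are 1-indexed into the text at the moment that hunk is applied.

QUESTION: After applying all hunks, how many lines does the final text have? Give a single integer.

Answer: 13

Derivation:
Hunk 1: at line 4 remove [apbns] add [znz,xsxd] -> 13 lines: obb lkbtx xwh jfep smybm znz xsxd xouz yfjs wuaqm mnzac aah igdxj
Hunk 2: at line 8 remove [yfjs] add [riygb] -> 13 lines: obb lkbtx xwh jfep smybm znz xsxd xouz riygb wuaqm mnzac aah igdxj
Hunk 3: at line 4 remove [smybm,znz,xsxd] add [xzw,oejwf,pcw] -> 13 lines: obb lkbtx xwh jfep xzw oejwf pcw xouz riygb wuaqm mnzac aah igdxj
Hunk 4: at line 3 remove [xzw,oejwf,pcw] add [pnp] -> 11 lines: obb lkbtx xwh jfep pnp xouz riygb wuaqm mnzac aah igdxj
Hunk 5: at line 5 remove [riygb] add [xhak,ugt,vmjxg] -> 13 lines: obb lkbtx xwh jfep pnp xouz xhak ugt vmjxg wuaqm mnzac aah igdxj
Final line count: 13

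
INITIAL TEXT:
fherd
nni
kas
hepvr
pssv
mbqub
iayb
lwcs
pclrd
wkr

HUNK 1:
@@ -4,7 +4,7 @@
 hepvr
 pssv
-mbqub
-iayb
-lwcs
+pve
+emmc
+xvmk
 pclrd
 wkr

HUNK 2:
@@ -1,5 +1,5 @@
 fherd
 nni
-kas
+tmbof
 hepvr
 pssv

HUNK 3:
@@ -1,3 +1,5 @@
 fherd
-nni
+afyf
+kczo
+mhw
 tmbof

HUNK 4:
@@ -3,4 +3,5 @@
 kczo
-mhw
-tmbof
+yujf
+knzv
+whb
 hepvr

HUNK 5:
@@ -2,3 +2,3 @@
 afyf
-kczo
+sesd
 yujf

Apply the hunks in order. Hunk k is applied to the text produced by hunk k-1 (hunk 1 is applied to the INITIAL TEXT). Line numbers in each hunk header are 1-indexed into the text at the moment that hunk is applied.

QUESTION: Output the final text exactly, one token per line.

Answer: fherd
afyf
sesd
yujf
knzv
whb
hepvr
pssv
pve
emmc
xvmk
pclrd
wkr

Derivation:
Hunk 1: at line 4 remove [mbqub,iayb,lwcs] add [pve,emmc,xvmk] -> 10 lines: fherd nni kas hepvr pssv pve emmc xvmk pclrd wkr
Hunk 2: at line 1 remove [kas] add [tmbof] -> 10 lines: fherd nni tmbof hepvr pssv pve emmc xvmk pclrd wkr
Hunk 3: at line 1 remove [nni] add [afyf,kczo,mhw] -> 12 lines: fherd afyf kczo mhw tmbof hepvr pssv pve emmc xvmk pclrd wkr
Hunk 4: at line 3 remove [mhw,tmbof] add [yujf,knzv,whb] -> 13 lines: fherd afyf kczo yujf knzv whb hepvr pssv pve emmc xvmk pclrd wkr
Hunk 5: at line 2 remove [kczo] add [sesd] -> 13 lines: fherd afyf sesd yujf knzv whb hepvr pssv pve emmc xvmk pclrd wkr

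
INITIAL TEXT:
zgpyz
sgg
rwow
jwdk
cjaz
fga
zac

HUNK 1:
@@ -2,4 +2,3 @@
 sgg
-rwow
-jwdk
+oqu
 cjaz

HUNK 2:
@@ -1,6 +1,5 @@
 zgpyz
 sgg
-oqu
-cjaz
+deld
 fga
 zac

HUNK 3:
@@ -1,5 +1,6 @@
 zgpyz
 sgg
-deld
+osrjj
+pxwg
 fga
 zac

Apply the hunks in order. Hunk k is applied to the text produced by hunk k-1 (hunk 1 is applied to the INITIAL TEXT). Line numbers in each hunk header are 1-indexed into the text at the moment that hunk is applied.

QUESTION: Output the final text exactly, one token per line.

Answer: zgpyz
sgg
osrjj
pxwg
fga
zac

Derivation:
Hunk 1: at line 2 remove [rwow,jwdk] add [oqu] -> 6 lines: zgpyz sgg oqu cjaz fga zac
Hunk 2: at line 1 remove [oqu,cjaz] add [deld] -> 5 lines: zgpyz sgg deld fga zac
Hunk 3: at line 1 remove [deld] add [osrjj,pxwg] -> 6 lines: zgpyz sgg osrjj pxwg fga zac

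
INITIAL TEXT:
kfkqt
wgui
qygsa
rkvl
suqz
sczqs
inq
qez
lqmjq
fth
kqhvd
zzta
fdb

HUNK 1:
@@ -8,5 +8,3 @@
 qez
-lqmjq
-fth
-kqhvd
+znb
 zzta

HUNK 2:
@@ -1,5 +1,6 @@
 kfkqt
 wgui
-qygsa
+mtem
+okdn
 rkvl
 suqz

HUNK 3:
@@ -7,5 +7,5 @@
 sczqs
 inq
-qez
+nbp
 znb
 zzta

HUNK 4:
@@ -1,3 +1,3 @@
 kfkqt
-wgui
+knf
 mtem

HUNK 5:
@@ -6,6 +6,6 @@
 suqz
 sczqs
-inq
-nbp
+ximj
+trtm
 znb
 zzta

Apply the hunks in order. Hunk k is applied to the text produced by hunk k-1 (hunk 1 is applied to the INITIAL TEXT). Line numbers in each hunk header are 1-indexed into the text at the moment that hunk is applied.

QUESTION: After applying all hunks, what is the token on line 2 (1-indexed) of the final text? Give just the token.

Hunk 1: at line 8 remove [lqmjq,fth,kqhvd] add [znb] -> 11 lines: kfkqt wgui qygsa rkvl suqz sczqs inq qez znb zzta fdb
Hunk 2: at line 1 remove [qygsa] add [mtem,okdn] -> 12 lines: kfkqt wgui mtem okdn rkvl suqz sczqs inq qez znb zzta fdb
Hunk 3: at line 7 remove [qez] add [nbp] -> 12 lines: kfkqt wgui mtem okdn rkvl suqz sczqs inq nbp znb zzta fdb
Hunk 4: at line 1 remove [wgui] add [knf] -> 12 lines: kfkqt knf mtem okdn rkvl suqz sczqs inq nbp znb zzta fdb
Hunk 5: at line 6 remove [inq,nbp] add [ximj,trtm] -> 12 lines: kfkqt knf mtem okdn rkvl suqz sczqs ximj trtm znb zzta fdb
Final line 2: knf

Answer: knf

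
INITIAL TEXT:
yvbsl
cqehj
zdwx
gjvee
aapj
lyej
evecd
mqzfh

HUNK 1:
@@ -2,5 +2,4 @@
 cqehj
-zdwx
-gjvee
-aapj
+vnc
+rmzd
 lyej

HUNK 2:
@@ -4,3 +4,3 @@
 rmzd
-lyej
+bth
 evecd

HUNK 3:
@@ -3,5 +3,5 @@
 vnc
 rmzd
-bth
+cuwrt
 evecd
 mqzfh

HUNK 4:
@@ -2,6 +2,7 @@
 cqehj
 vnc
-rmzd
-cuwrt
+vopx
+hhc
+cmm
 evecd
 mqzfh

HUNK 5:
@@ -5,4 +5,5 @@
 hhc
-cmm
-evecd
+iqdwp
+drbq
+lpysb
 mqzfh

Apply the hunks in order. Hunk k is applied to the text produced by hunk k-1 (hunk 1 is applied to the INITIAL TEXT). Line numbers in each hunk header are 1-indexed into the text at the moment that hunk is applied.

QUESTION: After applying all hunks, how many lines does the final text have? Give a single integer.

Answer: 9

Derivation:
Hunk 1: at line 2 remove [zdwx,gjvee,aapj] add [vnc,rmzd] -> 7 lines: yvbsl cqehj vnc rmzd lyej evecd mqzfh
Hunk 2: at line 4 remove [lyej] add [bth] -> 7 lines: yvbsl cqehj vnc rmzd bth evecd mqzfh
Hunk 3: at line 3 remove [bth] add [cuwrt] -> 7 lines: yvbsl cqehj vnc rmzd cuwrt evecd mqzfh
Hunk 4: at line 2 remove [rmzd,cuwrt] add [vopx,hhc,cmm] -> 8 lines: yvbsl cqehj vnc vopx hhc cmm evecd mqzfh
Hunk 5: at line 5 remove [cmm,evecd] add [iqdwp,drbq,lpysb] -> 9 lines: yvbsl cqehj vnc vopx hhc iqdwp drbq lpysb mqzfh
Final line count: 9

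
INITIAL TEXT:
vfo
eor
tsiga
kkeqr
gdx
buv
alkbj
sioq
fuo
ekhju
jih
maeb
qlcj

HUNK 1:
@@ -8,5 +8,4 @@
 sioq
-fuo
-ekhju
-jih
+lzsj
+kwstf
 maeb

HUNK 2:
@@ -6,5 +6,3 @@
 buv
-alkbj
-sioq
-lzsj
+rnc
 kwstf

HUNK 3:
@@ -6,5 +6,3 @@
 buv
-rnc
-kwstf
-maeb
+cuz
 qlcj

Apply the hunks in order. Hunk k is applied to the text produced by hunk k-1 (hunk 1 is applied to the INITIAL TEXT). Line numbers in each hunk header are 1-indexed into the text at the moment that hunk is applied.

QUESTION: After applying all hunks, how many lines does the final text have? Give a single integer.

Hunk 1: at line 8 remove [fuo,ekhju,jih] add [lzsj,kwstf] -> 12 lines: vfo eor tsiga kkeqr gdx buv alkbj sioq lzsj kwstf maeb qlcj
Hunk 2: at line 6 remove [alkbj,sioq,lzsj] add [rnc] -> 10 lines: vfo eor tsiga kkeqr gdx buv rnc kwstf maeb qlcj
Hunk 3: at line 6 remove [rnc,kwstf,maeb] add [cuz] -> 8 lines: vfo eor tsiga kkeqr gdx buv cuz qlcj
Final line count: 8

Answer: 8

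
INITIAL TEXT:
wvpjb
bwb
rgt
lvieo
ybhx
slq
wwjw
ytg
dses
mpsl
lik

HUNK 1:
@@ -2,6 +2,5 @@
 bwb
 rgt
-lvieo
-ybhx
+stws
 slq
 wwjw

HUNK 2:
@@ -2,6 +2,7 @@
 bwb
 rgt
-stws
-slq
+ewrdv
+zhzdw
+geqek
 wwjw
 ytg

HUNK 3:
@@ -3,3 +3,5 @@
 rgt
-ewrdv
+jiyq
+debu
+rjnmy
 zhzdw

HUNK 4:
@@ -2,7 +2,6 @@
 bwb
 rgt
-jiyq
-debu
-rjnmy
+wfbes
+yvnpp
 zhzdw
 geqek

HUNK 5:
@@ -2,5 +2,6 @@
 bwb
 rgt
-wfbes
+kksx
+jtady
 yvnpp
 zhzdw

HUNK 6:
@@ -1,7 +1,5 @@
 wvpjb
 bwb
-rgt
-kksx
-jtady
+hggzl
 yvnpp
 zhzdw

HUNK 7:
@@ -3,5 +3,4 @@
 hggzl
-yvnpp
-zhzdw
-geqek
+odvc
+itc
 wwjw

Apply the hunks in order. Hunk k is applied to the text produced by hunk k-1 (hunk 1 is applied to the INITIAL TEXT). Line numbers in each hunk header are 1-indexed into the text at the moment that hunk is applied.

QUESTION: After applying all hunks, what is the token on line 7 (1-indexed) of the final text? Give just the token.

Answer: ytg

Derivation:
Hunk 1: at line 2 remove [lvieo,ybhx] add [stws] -> 10 lines: wvpjb bwb rgt stws slq wwjw ytg dses mpsl lik
Hunk 2: at line 2 remove [stws,slq] add [ewrdv,zhzdw,geqek] -> 11 lines: wvpjb bwb rgt ewrdv zhzdw geqek wwjw ytg dses mpsl lik
Hunk 3: at line 3 remove [ewrdv] add [jiyq,debu,rjnmy] -> 13 lines: wvpjb bwb rgt jiyq debu rjnmy zhzdw geqek wwjw ytg dses mpsl lik
Hunk 4: at line 2 remove [jiyq,debu,rjnmy] add [wfbes,yvnpp] -> 12 lines: wvpjb bwb rgt wfbes yvnpp zhzdw geqek wwjw ytg dses mpsl lik
Hunk 5: at line 2 remove [wfbes] add [kksx,jtady] -> 13 lines: wvpjb bwb rgt kksx jtady yvnpp zhzdw geqek wwjw ytg dses mpsl lik
Hunk 6: at line 1 remove [rgt,kksx,jtady] add [hggzl] -> 11 lines: wvpjb bwb hggzl yvnpp zhzdw geqek wwjw ytg dses mpsl lik
Hunk 7: at line 3 remove [yvnpp,zhzdw,geqek] add [odvc,itc] -> 10 lines: wvpjb bwb hggzl odvc itc wwjw ytg dses mpsl lik
Final line 7: ytg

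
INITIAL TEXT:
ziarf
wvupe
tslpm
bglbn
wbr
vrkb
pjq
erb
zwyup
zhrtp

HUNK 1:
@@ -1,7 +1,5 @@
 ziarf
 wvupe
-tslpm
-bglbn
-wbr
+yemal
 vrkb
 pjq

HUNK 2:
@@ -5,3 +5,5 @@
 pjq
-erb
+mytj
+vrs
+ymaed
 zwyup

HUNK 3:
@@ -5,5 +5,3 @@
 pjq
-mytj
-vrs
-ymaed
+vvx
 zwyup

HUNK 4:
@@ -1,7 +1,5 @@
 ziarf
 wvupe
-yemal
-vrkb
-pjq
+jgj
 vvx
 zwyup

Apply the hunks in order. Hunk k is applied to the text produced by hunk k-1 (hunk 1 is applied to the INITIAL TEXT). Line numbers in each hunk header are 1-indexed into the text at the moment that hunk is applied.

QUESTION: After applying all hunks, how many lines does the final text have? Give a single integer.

Hunk 1: at line 1 remove [tslpm,bglbn,wbr] add [yemal] -> 8 lines: ziarf wvupe yemal vrkb pjq erb zwyup zhrtp
Hunk 2: at line 5 remove [erb] add [mytj,vrs,ymaed] -> 10 lines: ziarf wvupe yemal vrkb pjq mytj vrs ymaed zwyup zhrtp
Hunk 3: at line 5 remove [mytj,vrs,ymaed] add [vvx] -> 8 lines: ziarf wvupe yemal vrkb pjq vvx zwyup zhrtp
Hunk 4: at line 1 remove [yemal,vrkb,pjq] add [jgj] -> 6 lines: ziarf wvupe jgj vvx zwyup zhrtp
Final line count: 6

Answer: 6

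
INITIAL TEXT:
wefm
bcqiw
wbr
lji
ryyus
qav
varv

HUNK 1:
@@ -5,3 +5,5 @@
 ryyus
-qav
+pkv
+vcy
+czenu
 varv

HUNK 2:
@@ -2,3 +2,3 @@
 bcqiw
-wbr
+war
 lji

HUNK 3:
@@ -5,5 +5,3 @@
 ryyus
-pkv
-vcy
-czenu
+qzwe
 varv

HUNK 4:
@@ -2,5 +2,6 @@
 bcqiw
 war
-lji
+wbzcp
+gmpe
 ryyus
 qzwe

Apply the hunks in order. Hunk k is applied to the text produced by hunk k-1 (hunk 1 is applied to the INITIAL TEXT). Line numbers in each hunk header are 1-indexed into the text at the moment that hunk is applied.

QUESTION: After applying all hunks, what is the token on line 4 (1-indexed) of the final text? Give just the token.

Hunk 1: at line 5 remove [qav] add [pkv,vcy,czenu] -> 9 lines: wefm bcqiw wbr lji ryyus pkv vcy czenu varv
Hunk 2: at line 2 remove [wbr] add [war] -> 9 lines: wefm bcqiw war lji ryyus pkv vcy czenu varv
Hunk 3: at line 5 remove [pkv,vcy,czenu] add [qzwe] -> 7 lines: wefm bcqiw war lji ryyus qzwe varv
Hunk 4: at line 2 remove [lji] add [wbzcp,gmpe] -> 8 lines: wefm bcqiw war wbzcp gmpe ryyus qzwe varv
Final line 4: wbzcp

Answer: wbzcp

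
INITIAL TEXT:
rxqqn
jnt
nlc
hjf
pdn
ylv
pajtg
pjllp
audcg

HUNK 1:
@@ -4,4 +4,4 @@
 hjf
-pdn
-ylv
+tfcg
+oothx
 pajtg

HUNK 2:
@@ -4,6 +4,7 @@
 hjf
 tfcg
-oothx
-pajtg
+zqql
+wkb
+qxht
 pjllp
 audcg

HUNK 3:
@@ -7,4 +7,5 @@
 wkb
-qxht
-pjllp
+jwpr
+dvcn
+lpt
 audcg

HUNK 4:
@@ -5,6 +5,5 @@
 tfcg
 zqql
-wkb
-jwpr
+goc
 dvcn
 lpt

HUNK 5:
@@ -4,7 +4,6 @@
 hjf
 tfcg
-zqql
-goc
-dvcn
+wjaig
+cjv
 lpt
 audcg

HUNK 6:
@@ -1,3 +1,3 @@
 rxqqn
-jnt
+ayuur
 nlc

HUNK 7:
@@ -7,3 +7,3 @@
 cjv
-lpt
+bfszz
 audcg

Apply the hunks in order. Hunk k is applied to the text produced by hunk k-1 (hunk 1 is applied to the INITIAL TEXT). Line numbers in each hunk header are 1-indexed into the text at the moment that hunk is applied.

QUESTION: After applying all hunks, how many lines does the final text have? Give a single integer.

Answer: 9

Derivation:
Hunk 1: at line 4 remove [pdn,ylv] add [tfcg,oothx] -> 9 lines: rxqqn jnt nlc hjf tfcg oothx pajtg pjllp audcg
Hunk 2: at line 4 remove [oothx,pajtg] add [zqql,wkb,qxht] -> 10 lines: rxqqn jnt nlc hjf tfcg zqql wkb qxht pjllp audcg
Hunk 3: at line 7 remove [qxht,pjllp] add [jwpr,dvcn,lpt] -> 11 lines: rxqqn jnt nlc hjf tfcg zqql wkb jwpr dvcn lpt audcg
Hunk 4: at line 5 remove [wkb,jwpr] add [goc] -> 10 lines: rxqqn jnt nlc hjf tfcg zqql goc dvcn lpt audcg
Hunk 5: at line 4 remove [zqql,goc,dvcn] add [wjaig,cjv] -> 9 lines: rxqqn jnt nlc hjf tfcg wjaig cjv lpt audcg
Hunk 6: at line 1 remove [jnt] add [ayuur] -> 9 lines: rxqqn ayuur nlc hjf tfcg wjaig cjv lpt audcg
Hunk 7: at line 7 remove [lpt] add [bfszz] -> 9 lines: rxqqn ayuur nlc hjf tfcg wjaig cjv bfszz audcg
Final line count: 9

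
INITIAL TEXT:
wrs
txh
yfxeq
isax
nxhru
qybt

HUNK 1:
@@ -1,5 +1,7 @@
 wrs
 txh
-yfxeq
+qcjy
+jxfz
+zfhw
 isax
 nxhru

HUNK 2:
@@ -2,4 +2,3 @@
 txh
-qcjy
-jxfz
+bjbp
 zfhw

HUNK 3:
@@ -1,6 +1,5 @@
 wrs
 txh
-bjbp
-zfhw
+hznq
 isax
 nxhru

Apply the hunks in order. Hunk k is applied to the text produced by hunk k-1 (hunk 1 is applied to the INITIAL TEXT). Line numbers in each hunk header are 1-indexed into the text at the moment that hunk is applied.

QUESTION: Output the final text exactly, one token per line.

Answer: wrs
txh
hznq
isax
nxhru
qybt

Derivation:
Hunk 1: at line 1 remove [yfxeq] add [qcjy,jxfz,zfhw] -> 8 lines: wrs txh qcjy jxfz zfhw isax nxhru qybt
Hunk 2: at line 2 remove [qcjy,jxfz] add [bjbp] -> 7 lines: wrs txh bjbp zfhw isax nxhru qybt
Hunk 3: at line 1 remove [bjbp,zfhw] add [hznq] -> 6 lines: wrs txh hznq isax nxhru qybt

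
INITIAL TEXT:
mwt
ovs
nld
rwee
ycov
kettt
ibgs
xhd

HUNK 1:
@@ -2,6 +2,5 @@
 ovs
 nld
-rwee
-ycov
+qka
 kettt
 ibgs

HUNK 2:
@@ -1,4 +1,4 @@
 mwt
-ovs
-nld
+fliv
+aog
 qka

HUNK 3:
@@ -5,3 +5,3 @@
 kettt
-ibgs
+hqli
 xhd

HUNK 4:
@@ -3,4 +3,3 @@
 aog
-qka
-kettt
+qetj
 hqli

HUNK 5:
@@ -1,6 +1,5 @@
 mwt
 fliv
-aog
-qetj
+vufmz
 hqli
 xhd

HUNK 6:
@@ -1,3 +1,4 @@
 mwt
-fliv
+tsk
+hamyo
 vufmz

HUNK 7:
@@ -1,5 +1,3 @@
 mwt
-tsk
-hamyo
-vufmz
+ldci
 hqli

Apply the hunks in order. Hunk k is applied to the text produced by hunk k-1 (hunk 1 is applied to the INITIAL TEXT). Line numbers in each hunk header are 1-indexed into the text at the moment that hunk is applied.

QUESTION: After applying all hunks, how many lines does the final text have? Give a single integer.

Hunk 1: at line 2 remove [rwee,ycov] add [qka] -> 7 lines: mwt ovs nld qka kettt ibgs xhd
Hunk 2: at line 1 remove [ovs,nld] add [fliv,aog] -> 7 lines: mwt fliv aog qka kettt ibgs xhd
Hunk 3: at line 5 remove [ibgs] add [hqli] -> 7 lines: mwt fliv aog qka kettt hqli xhd
Hunk 4: at line 3 remove [qka,kettt] add [qetj] -> 6 lines: mwt fliv aog qetj hqli xhd
Hunk 5: at line 1 remove [aog,qetj] add [vufmz] -> 5 lines: mwt fliv vufmz hqli xhd
Hunk 6: at line 1 remove [fliv] add [tsk,hamyo] -> 6 lines: mwt tsk hamyo vufmz hqli xhd
Hunk 7: at line 1 remove [tsk,hamyo,vufmz] add [ldci] -> 4 lines: mwt ldci hqli xhd
Final line count: 4

Answer: 4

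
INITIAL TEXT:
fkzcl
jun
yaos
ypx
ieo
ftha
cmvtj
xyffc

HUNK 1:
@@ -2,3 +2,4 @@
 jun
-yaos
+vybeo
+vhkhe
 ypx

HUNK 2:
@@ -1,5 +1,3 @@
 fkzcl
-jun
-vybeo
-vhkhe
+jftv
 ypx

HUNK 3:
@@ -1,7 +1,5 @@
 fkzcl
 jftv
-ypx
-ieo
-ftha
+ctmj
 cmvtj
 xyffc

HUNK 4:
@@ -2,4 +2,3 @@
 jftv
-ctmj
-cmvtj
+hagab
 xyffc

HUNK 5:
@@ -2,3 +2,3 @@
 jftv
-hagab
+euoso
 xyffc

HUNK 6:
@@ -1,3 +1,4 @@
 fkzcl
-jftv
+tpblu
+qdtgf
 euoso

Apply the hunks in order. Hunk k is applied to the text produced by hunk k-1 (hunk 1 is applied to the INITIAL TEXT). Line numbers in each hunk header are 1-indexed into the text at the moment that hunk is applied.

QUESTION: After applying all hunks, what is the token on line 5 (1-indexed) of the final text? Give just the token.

Hunk 1: at line 2 remove [yaos] add [vybeo,vhkhe] -> 9 lines: fkzcl jun vybeo vhkhe ypx ieo ftha cmvtj xyffc
Hunk 2: at line 1 remove [jun,vybeo,vhkhe] add [jftv] -> 7 lines: fkzcl jftv ypx ieo ftha cmvtj xyffc
Hunk 3: at line 1 remove [ypx,ieo,ftha] add [ctmj] -> 5 lines: fkzcl jftv ctmj cmvtj xyffc
Hunk 4: at line 2 remove [ctmj,cmvtj] add [hagab] -> 4 lines: fkzcl jftv hagab xyffc
Hunk 5: at line 2 remove [hagab] add [euoso] -> 4 lines: fkzcl jftv euoso xyffc
Hunk 6: at line 1 remove [jftv] add [tpblu,qdtgf] -> 5 lines: fkzcl tpblu qdtgf euoso xyffc
Final line 5: xyffc

Answer: xyffc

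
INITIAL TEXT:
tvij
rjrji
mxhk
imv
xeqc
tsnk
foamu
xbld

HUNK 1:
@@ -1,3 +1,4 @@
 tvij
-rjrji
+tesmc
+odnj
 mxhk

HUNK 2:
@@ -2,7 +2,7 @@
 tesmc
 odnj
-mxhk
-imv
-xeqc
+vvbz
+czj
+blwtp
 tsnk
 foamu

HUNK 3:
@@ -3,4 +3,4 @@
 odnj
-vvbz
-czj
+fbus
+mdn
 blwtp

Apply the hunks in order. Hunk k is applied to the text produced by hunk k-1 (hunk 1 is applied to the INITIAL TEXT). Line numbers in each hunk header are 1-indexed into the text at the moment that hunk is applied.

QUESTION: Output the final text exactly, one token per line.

Answer: tvij
tesmc
odnj
fbus
mdn
blwtp
tsnk
foamu
xbld

Derivation:
Hunk 1: at line 1 remove [rjrji] add [tesmc,odnj] -> 9 lines: tvij tesmc odnj mxhk imv xeqc tsnk foamu xbld
Hunk 2: at line 2 remove [mxhk,imv,xeqc] add [vvbz,czj,blwtp] -> 9 lines: tvij tesmc odnj vvbz czj blwtp tsnk foamu xbld
Hunk 3: at line 3 remove [vvbz,czj] add [fbus,mdn] -> 9 lines: tvij tesmc odnj fbus mdn blwtp tsnk foamu xbld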